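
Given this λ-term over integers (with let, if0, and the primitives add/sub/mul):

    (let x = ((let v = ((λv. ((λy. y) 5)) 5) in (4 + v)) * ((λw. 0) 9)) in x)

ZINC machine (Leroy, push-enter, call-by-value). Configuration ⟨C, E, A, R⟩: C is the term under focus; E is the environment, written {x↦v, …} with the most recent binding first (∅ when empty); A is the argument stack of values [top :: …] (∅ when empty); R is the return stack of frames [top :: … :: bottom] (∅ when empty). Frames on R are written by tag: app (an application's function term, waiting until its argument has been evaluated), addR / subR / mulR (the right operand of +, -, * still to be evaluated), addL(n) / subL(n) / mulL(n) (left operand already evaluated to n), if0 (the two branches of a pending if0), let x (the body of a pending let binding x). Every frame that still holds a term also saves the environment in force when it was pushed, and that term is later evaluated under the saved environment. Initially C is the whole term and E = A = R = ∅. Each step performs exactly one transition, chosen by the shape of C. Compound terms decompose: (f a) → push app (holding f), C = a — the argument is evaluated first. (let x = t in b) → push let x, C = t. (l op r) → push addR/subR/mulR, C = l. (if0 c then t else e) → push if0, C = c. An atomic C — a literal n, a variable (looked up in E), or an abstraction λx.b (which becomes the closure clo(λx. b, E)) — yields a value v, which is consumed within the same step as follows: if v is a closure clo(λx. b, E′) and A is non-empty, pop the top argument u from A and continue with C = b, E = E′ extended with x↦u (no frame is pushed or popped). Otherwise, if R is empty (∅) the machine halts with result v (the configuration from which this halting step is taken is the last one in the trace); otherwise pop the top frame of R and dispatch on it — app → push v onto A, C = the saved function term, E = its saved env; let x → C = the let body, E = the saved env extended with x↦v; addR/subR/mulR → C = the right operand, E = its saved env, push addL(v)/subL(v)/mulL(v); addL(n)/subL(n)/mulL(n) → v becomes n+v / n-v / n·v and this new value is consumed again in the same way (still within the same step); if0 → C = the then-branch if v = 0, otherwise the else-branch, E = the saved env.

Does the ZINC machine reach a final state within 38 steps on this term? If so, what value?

0. [C=(let x = ((let v = ((λv. ((λy. y) 5)) 5) in (4 + v)) * ((λw. 0) 9)) in x) | E=∅ | A=∅ | R=∅]
1. [C=((let v = ((λv. ((λy. y) 5)) 5) in (4 + v)) * ((λw. 0) 9)) | E=∅ | A=∅ | R=[let x]]
2. [C=(let v = ((λv. ((λy. y) 5)) 5) in (4 + v)) | E=∅ | A=∅ | R=[mulR :: let x]]
3. [C=((λv. ((λy. y) 5)) 5) | E=∅ | A=∅ | R=[let v :: mulR :: let x]]
4. [C=5 | E=∅ | A=∅ | R=[app :: let v :: mulR :: let x]]
5. [C=(λv. ((λy. y) 5)) | E=∅ | A=[5] | R=[let v :: mulR :: let x]]
6. [C=((λy. y) 5) | E={v↦5} | A=∅ | R=[let v :: mulR :: let x]]
7. [C=5 | E={v↦5} | A=∅ | R=[app :: let v :: mulR :: let x]]
8. [C=(λy. y) | E={v↦5} | A=[5] | R=[let v :: mulR :: let x]]
9. [C=y | E={y↦5, v↦5} | A=∅ | R=[let v :: mulR :: let x]]
10. [C=(4 + v) | E={v↦5} | A=∅ | R=[mulR :: let x]]
11. [C=4 | E={v↦5} | A=∅ | R=[addR :: mulR :: let x]]
12. [C=v | E={v↦5} | A=∅ | R=[addL(4) :: mulR :: let x]]
13. [C=((λw. 0) 9) | E=∅ | A=∅ | R=[mulL(9) :: let x]]
14. [C=9 | E=∅ | A=∅ | R=[app :: mulL(9) :: let x]]
15. [C=(λw. 0) | E=∅ | A=[9] | R=[mulL(9) :: let x]]
16. [C=0 | E={w↦9} | A=∅ | R=[mulL(9) :: let x]]
17. [C=x | E={x↦0} | A=∅ | R=∅]
→ final value 0

Answer: 0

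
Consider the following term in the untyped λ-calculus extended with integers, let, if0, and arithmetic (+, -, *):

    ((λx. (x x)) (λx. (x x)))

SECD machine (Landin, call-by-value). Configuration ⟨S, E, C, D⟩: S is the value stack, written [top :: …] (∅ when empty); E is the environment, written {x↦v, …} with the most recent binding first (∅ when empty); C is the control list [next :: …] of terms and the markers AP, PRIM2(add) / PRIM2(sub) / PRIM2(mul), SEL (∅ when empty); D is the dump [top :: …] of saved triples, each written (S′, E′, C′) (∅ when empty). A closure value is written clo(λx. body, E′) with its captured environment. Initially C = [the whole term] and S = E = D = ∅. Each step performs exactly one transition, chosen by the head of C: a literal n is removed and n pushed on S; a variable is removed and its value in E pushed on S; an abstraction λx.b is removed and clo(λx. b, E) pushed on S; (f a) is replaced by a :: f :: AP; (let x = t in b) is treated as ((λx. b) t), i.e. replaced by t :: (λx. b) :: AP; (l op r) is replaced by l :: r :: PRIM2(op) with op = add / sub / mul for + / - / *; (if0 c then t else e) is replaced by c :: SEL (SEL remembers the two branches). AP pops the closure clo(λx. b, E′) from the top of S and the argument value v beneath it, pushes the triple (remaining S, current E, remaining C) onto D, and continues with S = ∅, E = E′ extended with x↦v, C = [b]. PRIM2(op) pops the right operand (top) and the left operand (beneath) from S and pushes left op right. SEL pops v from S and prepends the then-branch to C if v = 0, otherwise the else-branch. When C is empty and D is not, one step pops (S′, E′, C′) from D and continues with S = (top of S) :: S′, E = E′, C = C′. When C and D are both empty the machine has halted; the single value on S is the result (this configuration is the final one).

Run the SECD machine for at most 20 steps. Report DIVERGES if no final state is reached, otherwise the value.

Answer: DIVERGES (no final state within 20 steps)

Machine steps:
0. <S=∅, E=∅, C=[((λx. (x x)) (λx. (x x)))], D=∅>
1. <S=∅, E=∅, C=[(λx. (x x)) :: (λx. (x x)) :: AP], D=∅>
2. <S=[clo(λx. (x x), ∅)], E=∅, C=[(λx. (x x)) :: AP], D=∅>
3. <S=[clo(λx. (x x), ∅) :: clo(λx. (x x), ∅)], E=∅, C=[AP], D=∅>
4. <S=∅, E={x↦clo(λx. (x x), ∅)}, C=[(x x)], D=[(∅, ∅, ∅)]>
5. <S=∅, E={x↦clo(λx. (x x), ∅)}, C=[x :: x :: AP], D=[(∅, ∅, ∅)]>
6. <S=[clo(λx. (x x), ∅)], E={x↦clo(λx. (x x), ∅)}, C=[x :: AP], D=[(∅, ∅, ∅)]>
7. <S=[clo(λx. (x x), ∅) :: clo(λx. (x x), ∅)], E={x↦clo(λx. (x x), ∅)}, C=[AP], D=[(∅, ∅, ∅)]>
8. <S=∅, E={x↦clo(λx. (x x), ∅)}, C=[(x x)], D=[(∅, {x↦clo(λx. (x x), ∅)}, ∅) :: (∅, ∅, ∅)]>
9. <S=∅, E={x↦clo(λx. (x x), ∅)}, C=[x :: x :: AP], D=[(∅, {x↦clo(λx. (x x), ∅)}, ∅) :: (∅, ∅, ∅)]>
10. <S=[clo(λx. (x x), ∅)], E={x↦clo(λx. (x x), ∅)}, C=[x :: AP], D=[(∅, {x↦clo(λx. (x x), ∅)}, ∅) :: (∅, ∅, ∅)]>
11. <S=[clo(λx. (x x), ∅) :: clo(λx. (x x), ∅)], E={x↦clo(λx. (x x), ∅)}, C=[AP], D=[(∅, {x↦clo(λx. (x x), ∅)}, ∅) :: (∅, ∅, ∅)]>
12. <S=∅, E={x↦clo(λx. (x x), ∅)}, C=[(x x)], D=[(∅, {x↦clo(λx. (x x), ∅)}, ∅) :: (∅, {x↦clo(λx. (x x), ∅)}, ∅) :: (∅, ∅, ∅)]>
13. <S=∅, E={x↦clo(λx. (x x), ∅)}, C=[x :: x :: AP], D=[(∅, {x↦clo(λx. (x x), ∅)}, ∅) :: (∅, {x↦clo(λx. (x x), ∅)}, ∅) :: (∅, ∅, ∅)]>
14. <S=[clo(λx. (x x), ∅)], E={x↦clo(λx. (x x), ∅)}, C=[x :: AP], D=[(∅, {x↦clo(λx. (x x), ∅)}, ∅) :: (∅, {x↦clo(λx. (x x), ∅)}, ∅) :: (∅, ∅, ∅)]>
15. <S=[clo(λx. (x x), ∅) :: clo(λx. (x x), ∅)], E={x↦clo(λx. (x x), ∅)}, C=[AP], D=[(∅, {x↦clo(λx. (x x), ∅)}, ∅) :: (∅, {x↦clo(λx. (x x), ∅)}, ∅) :: (∅, ∅, ∅)]>
16. <S=∅, E={x↦clo(λx. (x x), ∅)}, C=[(x x)], D=[(∅, {x↦clo(λx. (x x), ∅)}, ∅) :: (∅, {x↦clo(λx. (x x), ∅)}, ∅) :: (∅, {x↦clo(λx. (x x), ∅)}, ∅) :: (∅, ∅, ∅)]>
17. <S=∅, E={x↦clo(λx. (x x), ∅)}, C=[x :: x :: AP], D=[(∅, {x↦clo(λx. (x x), ∅)}, ∅) :: (∅, {x↦clo(λx. (x x), ∅)}, ∅) :: (∅, {x↦clo(λx. (x x), ∅)}, ∅) :: (∅, ∅, ∅)]>
18. <S=[clo(λx. (x x), ∅)], E={x↦clo(λx. (x x), ∅)}, C=[x :: AP], D=[(∅, {x↦clo(λx. (x x), ∅)}, ∅) :: (∅, {x↦clo(λx. (x x), ∅)}, ∅) :: (∅, {x↦clo(λx. (x x), ∅)}, ∅) :: (∅, ∅, ∅)]>
19. <S=[clo(λx. (x x), ∅) :: clo(λx. (x x), ∅)], E={x↦clo(λx. (x x), ∅)}, C=[AP], D=[(∅, {x↦clo(λx. (x x), ∅)}, ∅) :: (∅, {x↦clo(λx. (x x), ∅)}, ∅) :: (∅, {x↦clo(λx. (x x), ∅)}, ∅) :: (∅, ∅, ∅)]>
20. <S=∅, E={x↦clo(λx. (x x), ∅)}, C=[(x x)], D=[(∅, {x↦clo(λx. (x x), ∅)}, ∅) :: (∅, {x↦clo(λx. (x x), ∅)}, ∅) :: (∅, {x↦clo(λx. (x x), ∅)}, ∅) :: (∅, {x↦clo(λx. (x x), ∅)}, ∅) :: (∅, ∅, ∅)]>
→ 20 transitions taken and the configuration is still not final: no result within 20 steps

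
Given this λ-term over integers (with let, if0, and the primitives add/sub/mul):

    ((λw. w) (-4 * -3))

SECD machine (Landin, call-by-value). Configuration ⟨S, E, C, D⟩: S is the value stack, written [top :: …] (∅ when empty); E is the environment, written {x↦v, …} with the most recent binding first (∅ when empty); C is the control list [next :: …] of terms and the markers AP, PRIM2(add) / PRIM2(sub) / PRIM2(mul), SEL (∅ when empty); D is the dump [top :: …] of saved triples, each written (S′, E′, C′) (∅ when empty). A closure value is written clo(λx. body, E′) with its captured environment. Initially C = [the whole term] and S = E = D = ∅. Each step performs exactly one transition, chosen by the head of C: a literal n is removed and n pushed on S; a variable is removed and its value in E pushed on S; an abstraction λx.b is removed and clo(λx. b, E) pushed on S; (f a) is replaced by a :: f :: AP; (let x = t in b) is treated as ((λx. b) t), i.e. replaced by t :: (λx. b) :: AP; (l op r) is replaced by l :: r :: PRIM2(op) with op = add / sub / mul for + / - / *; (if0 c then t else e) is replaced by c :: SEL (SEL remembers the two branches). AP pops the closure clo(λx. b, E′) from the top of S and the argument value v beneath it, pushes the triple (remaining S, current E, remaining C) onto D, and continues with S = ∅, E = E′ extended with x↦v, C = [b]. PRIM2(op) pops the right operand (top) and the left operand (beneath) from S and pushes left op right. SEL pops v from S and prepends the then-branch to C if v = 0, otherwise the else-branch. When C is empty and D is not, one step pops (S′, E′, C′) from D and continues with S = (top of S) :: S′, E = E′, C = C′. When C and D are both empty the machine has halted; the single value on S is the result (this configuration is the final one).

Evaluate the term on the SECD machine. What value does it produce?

step 0: [S=∅ | E=∅ | C=[((λw. w) (-4 * -3))] | D=∅]
step 1: [S=∅ | E=∅ | C=[(-4 * -3) :: (λw. w) :: AP] | D=∅]
step 2: [S=∅ | E=∅ | C=[-4 :: -3 :: PRIM2(mul) :: (λw. w) :: AP] | D=∅]
step 3: [S=[-4] | E=∅ | C=[-3 :: PRIM2(mul) :: (λw. w) :: AP] | D=∅]
step 4: [S=[-3 :: -4] | E=∅ | C=[PRIM2(mul) :: (λw. w) :: AP] | D=∅]
step 5: [S=[12] | E=∅ | C=[(λw. w) :: AP] | D=∅]
step 6: [S=[clo(λw. w, ∅) :: 12] | E=∅ | C=[AP] | D=∅]
step 7: [S=∅ | E={w↦12} | C=[w] | D=[(∅, ∅, ∅)]]
step 8: [S=[12] | E={w↦12} | C=∅ | D=[(∅, ∅, ∅)]]
step 9: [S=[12] | E=∅ | C=∅ | D=∅]
→ final value 12

Answer: 12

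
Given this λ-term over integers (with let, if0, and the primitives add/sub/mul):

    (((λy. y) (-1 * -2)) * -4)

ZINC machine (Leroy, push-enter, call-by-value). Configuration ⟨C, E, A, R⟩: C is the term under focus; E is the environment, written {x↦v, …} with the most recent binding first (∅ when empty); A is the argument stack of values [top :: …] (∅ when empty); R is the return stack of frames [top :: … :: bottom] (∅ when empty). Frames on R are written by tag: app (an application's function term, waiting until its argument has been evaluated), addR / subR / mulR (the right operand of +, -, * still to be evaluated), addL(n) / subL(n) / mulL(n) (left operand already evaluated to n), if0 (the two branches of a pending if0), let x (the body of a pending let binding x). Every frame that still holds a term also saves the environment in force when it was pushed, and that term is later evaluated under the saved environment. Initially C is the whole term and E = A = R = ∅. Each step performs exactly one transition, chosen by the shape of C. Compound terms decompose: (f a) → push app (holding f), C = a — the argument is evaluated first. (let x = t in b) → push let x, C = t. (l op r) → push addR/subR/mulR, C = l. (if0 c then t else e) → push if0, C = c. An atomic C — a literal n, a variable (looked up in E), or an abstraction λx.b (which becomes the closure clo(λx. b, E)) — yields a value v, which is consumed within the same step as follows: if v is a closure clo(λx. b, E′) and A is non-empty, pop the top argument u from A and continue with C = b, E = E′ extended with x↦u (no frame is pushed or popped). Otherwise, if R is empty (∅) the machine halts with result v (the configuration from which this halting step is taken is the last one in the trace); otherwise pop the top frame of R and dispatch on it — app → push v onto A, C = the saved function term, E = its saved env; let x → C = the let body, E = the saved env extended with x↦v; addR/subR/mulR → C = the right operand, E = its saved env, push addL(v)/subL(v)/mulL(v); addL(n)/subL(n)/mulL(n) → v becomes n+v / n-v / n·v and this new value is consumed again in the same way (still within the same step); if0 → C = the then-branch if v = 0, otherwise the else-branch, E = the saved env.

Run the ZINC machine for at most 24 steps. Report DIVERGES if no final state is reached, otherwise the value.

Answer: -8

Derivation:
t=0: ⟨C=(((λy. y) (-1 * -2)) * -4); E=∅; A=∅; R=∅⟩
t=1: ⟨C=((λy. y) (-1 * -2)); E=∅; A=∅; R=[mulR]⟩
t=2: ⟨C=(-1 * -2); E=∅; A=∅; R=[app :: mulR]⟩
t=3: ⟨C=-1; E=∅; A=∅; R=[mulR :: app :: mulR]⟩
t=4: ⟨C=-2; E=∅; A=∅; R=[mulL(-1) :: app :: mulR]⟩
t=5: ⟨C=(λy. y); E=∅; A=[2]; R=[mulR]⟩
t=6: ⟨C=y; E={y↦2}; A=∅; R=[mulR]⟩
t=7: ⟨C=-4; E=∅; A=∅; R=[mulL(2)]⟩
→ final value -8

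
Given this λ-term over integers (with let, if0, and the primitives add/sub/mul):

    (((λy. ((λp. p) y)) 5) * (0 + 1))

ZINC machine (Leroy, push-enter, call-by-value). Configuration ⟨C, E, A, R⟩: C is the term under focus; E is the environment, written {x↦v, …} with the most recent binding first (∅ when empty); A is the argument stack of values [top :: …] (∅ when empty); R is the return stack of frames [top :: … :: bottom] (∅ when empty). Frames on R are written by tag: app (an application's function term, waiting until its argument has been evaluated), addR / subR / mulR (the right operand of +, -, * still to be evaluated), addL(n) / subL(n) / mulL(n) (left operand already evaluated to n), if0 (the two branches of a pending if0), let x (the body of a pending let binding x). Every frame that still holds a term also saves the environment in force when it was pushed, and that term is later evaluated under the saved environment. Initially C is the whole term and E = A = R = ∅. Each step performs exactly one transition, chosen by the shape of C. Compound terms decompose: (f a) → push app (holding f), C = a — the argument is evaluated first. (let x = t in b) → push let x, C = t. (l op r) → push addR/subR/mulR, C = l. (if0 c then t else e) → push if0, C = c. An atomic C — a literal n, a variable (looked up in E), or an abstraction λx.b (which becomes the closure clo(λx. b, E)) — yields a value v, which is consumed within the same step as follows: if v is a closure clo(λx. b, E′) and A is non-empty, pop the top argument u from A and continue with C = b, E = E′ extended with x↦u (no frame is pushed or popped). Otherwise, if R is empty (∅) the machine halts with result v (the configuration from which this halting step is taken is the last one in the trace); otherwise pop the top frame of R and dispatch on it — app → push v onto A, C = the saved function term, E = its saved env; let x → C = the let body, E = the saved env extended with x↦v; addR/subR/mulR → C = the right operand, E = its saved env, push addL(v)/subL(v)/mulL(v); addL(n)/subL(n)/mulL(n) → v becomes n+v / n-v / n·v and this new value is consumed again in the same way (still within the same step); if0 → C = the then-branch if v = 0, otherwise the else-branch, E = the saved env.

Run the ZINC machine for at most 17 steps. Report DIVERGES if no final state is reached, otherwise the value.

0. <C=(((λy. ((λp. p) y)) 5) * (0 + 1)), E=∅, A=∅, R=∅>
1. <C=((λy. ((λp. p) y)) 5), E=∅, A=∅, R=[mulR]>
2. <C=5, E=∅, A=∅, R=[app :: mulR]>
3. <C=(λy. ((λp. p) y)), E=∅, A=[5], R=[mulR]>
4. <C=((λp. p) y), E={y↦5}, A=∅, R=[mulR]>
5. <C=y, E={y↦5}, A=∅, R=[app :: mulR]>
6. <C=(λp. p), E={y↦5}, A=[5], R=[mulR]>
7. <C=p, E={p↦5, y↦5}, A=∅, R=[mulR]>
8. <C=(0 + 1), E=∅, A=∅, R=[mulL(5)]>
9. <C=0, E=∅, A=∅, R=[addR :: mulL(5)]>
10. <C=1, E=∅, A=∅, R=[addL(0) :: mulL(5)]>
→ final value 5

Answer: 5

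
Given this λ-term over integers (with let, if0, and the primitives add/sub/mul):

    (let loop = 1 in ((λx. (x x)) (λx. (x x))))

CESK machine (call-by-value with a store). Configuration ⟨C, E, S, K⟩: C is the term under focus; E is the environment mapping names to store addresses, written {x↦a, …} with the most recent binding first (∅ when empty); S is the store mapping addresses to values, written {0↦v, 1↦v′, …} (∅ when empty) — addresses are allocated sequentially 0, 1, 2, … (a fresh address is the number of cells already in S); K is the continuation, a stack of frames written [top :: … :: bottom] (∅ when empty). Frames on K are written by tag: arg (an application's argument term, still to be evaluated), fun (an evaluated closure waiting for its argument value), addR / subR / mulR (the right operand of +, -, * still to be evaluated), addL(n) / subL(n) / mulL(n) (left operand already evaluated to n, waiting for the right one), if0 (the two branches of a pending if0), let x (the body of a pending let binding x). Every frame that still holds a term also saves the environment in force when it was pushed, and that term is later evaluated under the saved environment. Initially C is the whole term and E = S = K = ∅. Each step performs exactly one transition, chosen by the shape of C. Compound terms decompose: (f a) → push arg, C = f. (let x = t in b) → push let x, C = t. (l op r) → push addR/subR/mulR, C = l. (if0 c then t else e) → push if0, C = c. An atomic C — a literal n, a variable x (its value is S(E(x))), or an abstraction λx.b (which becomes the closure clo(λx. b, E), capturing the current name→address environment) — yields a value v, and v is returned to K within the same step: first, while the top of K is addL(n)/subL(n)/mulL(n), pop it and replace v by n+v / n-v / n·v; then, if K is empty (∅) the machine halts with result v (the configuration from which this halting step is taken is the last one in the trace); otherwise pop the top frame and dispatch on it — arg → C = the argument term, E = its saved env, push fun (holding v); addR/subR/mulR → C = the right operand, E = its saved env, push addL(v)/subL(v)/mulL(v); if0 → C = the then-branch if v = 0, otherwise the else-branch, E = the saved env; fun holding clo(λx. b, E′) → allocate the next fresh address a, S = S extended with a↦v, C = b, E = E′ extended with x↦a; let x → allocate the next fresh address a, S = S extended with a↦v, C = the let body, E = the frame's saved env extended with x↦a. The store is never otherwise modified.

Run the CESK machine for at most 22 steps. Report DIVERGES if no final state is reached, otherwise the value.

Answer: DIVERGES (no final state within 22 steps)

Derivation:
t=0: [C=(let loop = 1 in ((λx. (x x)) (λx. (x x)))) | E=∅ | S=∅ | K=∅]
t=1: [C=1 | E=∅ | S=∅ | K=[let loop]]
t=2: [C=((λx. (x x)) (λx. (x x))) | E={loop↦0} | S={0↦1} | K=∅]
t=3: [C=(λx. (x x)) | E={loop↦0} | S={0↦1} | K=[arg]]
t=4: [C=(λx. (x x)) | E={loop↦0} | S={0↦1} | K=[fun]]
t=5: [C=(x x) | E={x↦1, loop↦0} | S={0↦1, 1↦clo(λx. (x x), {loop↦0})} | K=∅]
t=6: [C=x | E={x↦1, loop↦0} | S={0↦1, 1↦clo(λx. (x x), {loop↦0})} | K=[arg]]
t=7: [C=x | E={x↦1, loop↦0} | S={0↦1, 1↦clo(λx. (x x), {loop↦0})} | K=[fun]]
t=8: [C=(x x) | E={x↦2, loop↦0} | S={0↦1, 1↦clo(λx. (x x), {loop↦0}), 2↦clo(λx. (x x), {loop↦0})} | K=∅]
t=9: [C=x | E={x↦2, loop↦0} | S={0↦1, 1↦clo(λx. (x x), {loop↦0}), 2↦clo(λx. (x x), {loop↦0})} | K=[arg]]
t=10: [C=x | E={x↦2, loop↦0} | S={0↦1, 1↦clo(λx. (x x), {loop↦0}), 2↦clo(λx. (x x), {loop↦0})} | K=[fun]]
t=11: [C=(x x) | E={x↦3, loop↦0} | S={0↦1, 1↦clo(λx. (x x), {loop↦0}), 2↦clo(λx. (x x), {loop↦0}), 3↦clo(λx. (x x), {loop↦0})} | K=∅]
t=12: [C=x | E={x↦3, loop↦0} | S={0↦1, 1↦clo(λx. (x x), {loop↦0}), 2↦clo(λx. (x x), {loop↦0}), 3↦clo(λx. (x x), {loop↦0})} | K=[arg]]
t=13: [C=x | E={x↦3, loop↦0} | S={0↦1, 1↦clo(λx. (x x), {loop↦0}), 2↦clo(λx. (x x), {loop↦0}), 3↦clo(λx. (x x), {loop↦0})} | K=[fun]]
t=14: [C=(x x) | E={x↦4, loop↦0} | S={0↦1, 1↦clo(λx. (x x), {loop↦0}), 2↦clo(λx. (x x), {loop↦0}), 3↦clo(λx. (x x), {loop↦0}), 4↦clo(λx. (x x), {loop↦0})} | K=∅]
t=15: [C=x | E={x↦4, loop↦0} | S={0↦1, 1↦clo(λx. (x x), {loop↦0}), 2↦clo(λx. (x x), {loop↦0}), 3↦clo(λx. (x x), {loop↦0}), 4↦clo(λx. (x x), {loop↦0})} | K=[arg]]
t=16: [C=x | E={x↦4, loop↦0} | S={0↦1, 1↦clo(λx. (x x), {loop↦0}), 2↦clo(λx. (x x), {loop↦0}), 3↦clo(λx. (x x), {loop↦0}), 4↦clo(λx. (x x), {loop↦0})} | K=[fun]]
t=17: [C=(x x) | E={x↦5, loop↦0} | S={0↦1, 1↦clo(λx. (x x), {loop↦0}), 2↦clo(λx. (x x), {loop↦0}), 3↦clo(λx. (x x), {loop↦0}), 4↦clo(λx. (x x), {loop↦0}), 5↦clo(λx. (x x), {loop↦0})} | K=∅]
t=18: [C=x | E={x↦5, loop↦0} | S={0↦1, 1↦clo(λx. (x x), {loop↦0}), 2↦clo(λx. (x x), {loop↦0}), 3↦clo(λx. (x x), {loop↦0}), 4↦clo(λx. (x x), {loop↦0}), 5↦clo(λx. (x x), {loop↦0})} | K=[arg]]
t=19: [C=x | E={x↦5, loop↦0} | S={0↦1, 1↦clo(λx. (x x), {loop↦0}), 2↦clo(λx. (x x), {loop↦0}), 3↦clo(λx. (x x), {loop↦0}), 4↦clo(λx. (x x), {loop↦0}), 5↦clo(λx. (x x), {loop↦0})} | K=[fun]]
t=20: [C=(x x) | E={x↦6, loop↦0} | S={0↦1, 1↦clo(λx. (x x), {loop↦0}), 2↦clo(λx. (x x), {loop↦0}), 3↦clo(λx. (x x), {loop↦0}), 4↦clo(λx. (x x), {loop↦0}), 5↦clo(λx. (x x), {loop↦0}), 6↦clo(λx. (x x), {loop↦0})} | K=∅]
t=21: [C=x | E={x↦6, loop↦0} | S={0↦1, 1↦clo(λx. (x x), {loop↦0}), 2↦clo(λx. (x x), {loop↦0}), 3↦clo(λx. (x x), {loop↦0}), 4↦clo(λx. (x x), {loop↦0}), 5↦clo(λx. (x x), {loop↦0}), 6↦clo(λx. (x x), {loop↦0})} | K=[arg]]
t=22: [C=x | E={x↦6, loop↦0} | S={0↦1, 1↦clo(λx. (x x), {loop↦0}), 2↦clo(λx. (x x), {loop↦0}), 3↦clo(λx. (x x), {loop↦0}), 4↦clo(λx. (x x), {loop↦0}), 5↦clo(λx. (x x), {loop↦0}), 6↦clo(λx. (x x), {loop↦0})} | K=[fun]]
→ 22 transitions taken and the configuration is still not final: no result within 22 steps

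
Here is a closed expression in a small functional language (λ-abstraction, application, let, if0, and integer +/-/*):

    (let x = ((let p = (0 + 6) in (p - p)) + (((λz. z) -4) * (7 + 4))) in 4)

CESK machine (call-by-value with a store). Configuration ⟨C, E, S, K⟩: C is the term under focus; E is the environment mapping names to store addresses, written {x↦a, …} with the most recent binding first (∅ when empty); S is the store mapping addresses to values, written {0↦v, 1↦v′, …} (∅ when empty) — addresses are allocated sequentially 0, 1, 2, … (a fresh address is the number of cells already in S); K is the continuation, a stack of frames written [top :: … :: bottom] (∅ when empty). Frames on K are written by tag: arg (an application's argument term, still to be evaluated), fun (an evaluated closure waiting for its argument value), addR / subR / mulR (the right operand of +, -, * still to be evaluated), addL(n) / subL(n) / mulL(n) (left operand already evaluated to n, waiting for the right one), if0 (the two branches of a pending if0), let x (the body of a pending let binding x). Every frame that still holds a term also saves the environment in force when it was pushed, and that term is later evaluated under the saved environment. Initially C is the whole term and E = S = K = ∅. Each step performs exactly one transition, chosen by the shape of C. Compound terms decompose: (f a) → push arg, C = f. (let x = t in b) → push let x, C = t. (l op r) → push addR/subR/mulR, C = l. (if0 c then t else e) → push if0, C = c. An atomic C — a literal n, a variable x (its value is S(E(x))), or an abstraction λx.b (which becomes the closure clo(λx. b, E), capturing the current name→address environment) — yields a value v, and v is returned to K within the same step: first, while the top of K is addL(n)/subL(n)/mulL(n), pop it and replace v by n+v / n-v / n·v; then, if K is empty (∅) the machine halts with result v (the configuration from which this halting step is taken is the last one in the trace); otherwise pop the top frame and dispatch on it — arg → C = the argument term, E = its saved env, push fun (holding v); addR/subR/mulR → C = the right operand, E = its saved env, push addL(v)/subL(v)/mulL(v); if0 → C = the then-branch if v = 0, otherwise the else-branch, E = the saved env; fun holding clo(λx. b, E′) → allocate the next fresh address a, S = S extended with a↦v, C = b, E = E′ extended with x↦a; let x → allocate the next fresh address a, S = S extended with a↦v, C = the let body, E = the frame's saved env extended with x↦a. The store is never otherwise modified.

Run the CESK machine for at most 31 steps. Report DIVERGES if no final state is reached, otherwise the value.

Answer: 4

Execution trace:
0. ⟨C=(let x = ((let p = (0 + 6) in (p - p)) + (((λz. z) -4) * (7 + 4))) in 4); E=∅; S=∅; K=∅⟩
1. ⟨C=((let p = (0 + 6) in (p - p)) + (((λz. z) -4) * (7 + 4))); E=∅; S=∅; K=[let x]⟩
2. ⟨C=(let p = (0 + 6) in (p - p)); E=∅; S=∅; K=[addR :: let x]⟩
3. ⟨C=(0 + 6); E=∅; S=∅; K=[let p :: addR :: let x]⟩
4. ⟨C=0; E=∅; S=∅; K=[addR :: let p :: addR :: let x]⟩
5. ⟨C=6; E=∅; S=∅; K=[addL(0) :: let p :: addR :: let x]⟩
6. ⟨C=(p - p); E={p↦0}; S={0↦6}; K=[addR :: let x]⟩
7. ⟨C=p; E={p↦0}; S={0↦6}; K=[subR :: addR :: let x]⟩
8. ⟨C=p; E={p↦0}; S={0↦6}; K=[subL(6) :: addR :: let x]⟩
9. ⟨C=(((λz. z) -4) * (7 + 4)); E=∅; S={0↦6}; K=[addL(0) :: let x]⟩
10. ⟨C=((λz. z) -4); E=∅; S={0↦6}; K=[mulR :: addL(0) :: let x]⟩
11. ⟨C=(λz. z); E=∅; S={0↦6}; K=[arg :: mulR :: addL(0) :: let x]⟩
12. ⟨C=-4; E=∅; S={0↦6}; K=[fun :: mulR :: addL(0) :: let x]⟩
13. ⟨C=z; E={z↦1}; S={0↦6, 1↦-4}; K=[mulR :: addL(0) :: let x]⟩
14. ⟨C=(7 + 4); E=∅; S={0↦6, 1↦-4}; K=[mulL(-4) :: addL(0) :: let x]⟩
15. ⟨C=7; E=∅; S={0↦6, 1↦-4}; K=[addR :: mulL(-4) :: addL(0) :: let x]⟩
16. ⟨C=4; E=∅; S={0↦6, 1↦-4}; K=[addL(7) :: mulL(-4) :: addL(0) :: let x]⟩
17. ⟨C=4; E={x↦2}; S={0↦6, 1↦-4, 2↦-44}; K=∅⟩
→ final value 4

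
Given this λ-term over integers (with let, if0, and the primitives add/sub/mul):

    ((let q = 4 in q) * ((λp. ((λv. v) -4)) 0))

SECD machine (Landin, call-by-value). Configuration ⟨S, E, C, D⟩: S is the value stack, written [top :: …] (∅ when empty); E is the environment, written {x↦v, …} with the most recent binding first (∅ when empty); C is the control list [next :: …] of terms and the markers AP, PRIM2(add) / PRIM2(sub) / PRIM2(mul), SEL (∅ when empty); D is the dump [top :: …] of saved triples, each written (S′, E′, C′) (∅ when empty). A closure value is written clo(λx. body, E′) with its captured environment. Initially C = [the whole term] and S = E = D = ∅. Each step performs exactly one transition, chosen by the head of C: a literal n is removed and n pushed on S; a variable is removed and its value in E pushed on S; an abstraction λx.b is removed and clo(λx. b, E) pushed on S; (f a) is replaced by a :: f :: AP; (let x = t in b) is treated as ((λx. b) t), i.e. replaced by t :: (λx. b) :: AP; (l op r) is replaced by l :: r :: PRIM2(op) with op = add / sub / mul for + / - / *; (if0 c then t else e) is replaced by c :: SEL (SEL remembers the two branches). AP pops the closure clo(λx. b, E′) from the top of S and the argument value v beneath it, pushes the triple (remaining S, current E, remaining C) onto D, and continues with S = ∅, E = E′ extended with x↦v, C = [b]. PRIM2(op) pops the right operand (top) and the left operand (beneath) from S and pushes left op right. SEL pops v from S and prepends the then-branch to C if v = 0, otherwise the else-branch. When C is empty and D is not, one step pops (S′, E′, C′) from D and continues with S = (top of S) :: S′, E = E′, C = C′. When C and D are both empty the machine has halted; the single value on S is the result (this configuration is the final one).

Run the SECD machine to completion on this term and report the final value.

[0] ⟨S=∅; E=∅; C=[((let q = 4 in q) * ((λp. ((λv. v) -4)) 0))]; D=∅⟩
[1] ⟨S=∅; E=∅; C=[(let q = 4 in q) :: ((λp. ((λv. v) -4)) 0) :: PRIM2(mul)]; D=∅⟩
[2] ⟨S=∅; E=∅; C=[4 :: (λq. q) :: AP :: ((λp. ((λv. v) -4)) 0) :: PRIM2(mul)]; D=∅⟩
[3] ⟨S=[4]; E=∅; C=[(λq. q) :: AP :: ((λp. ((λv. v) -4)) 0) :: PRIM2(mul)]; D=∅⟩
[4] ⟨S=[clo(λq. q, ∅) :: 4]; E=∅; C=[AP :: ((λp. ((λv. v) -4)) 0) :: PRIM2(mul)]; D=∅⟩
[5] ⟨S=∅; E={q↦4}; C=[q]; D=[(∅, ∅, [((λp. ((λv. v) -4)) 0) :: PRIM2(mul)])]⟩
[6] ⟨S=[4]; E={q↦4}; C=∅; D=[(∅, ∅, [((λp. ((λv. v) -4)) 0) :: PRIM2(mul)])]⟩
[7] ⟨S=[4]; E=∅; C=[((λp. ((λv. v) -4)) 0) :: PRIM2(mul)]; D=∅⟩
[8] ⟨S=[4]; E=∅; C=[0 :: (λp. ((λv. v) -4)) :: AP :: PRIM2(mul)]; D=∅⟩
[9] ⟨S=[0 :: 4]; E=∅; C=[(λp. ((λv. v) -4)) :: AP :: PRIM2(mul)]; D=∅⟩
[10] ⟨S=[clo(λp. ((λv. v) -4), ∅) :: 0 :: 4]; E=∅; C=[AP :: PRIM2(mul)]; D=∅⟩
[11] ⟨S=∅; E={p↦0}; C=[((λv. v) -4)]; D=[([4], ∅, [PRIM2(mul)])]⟩
[12] ⟨S=∅; E={p↦0}; C=[-4 :: (λv. v) :: AP]; D=[([4], ∅, [PRIM2(mul)])]⟩
[13] ⟨S=[-4]; E={p↦0}; C=[(λv. v) :: AP]; D=[([4], ∅, [PRIM2(mul)])]⟩
[14] ⟨S=[clo(λv. v, {p↦0}) :: -4]; E={p↦0}; C=[AP]; D=[([4], ∅, [PRIM2(mul)])]⟩
[15] ⟨S=∅; E={v↦-4, p↦0}; C=[v]; D=[(∅, {p↦0}, ∅) :: ([4], ∅, [PRIM2(mul)])]⟩
[16] ⟨S=[-4]; E={v↦-4, p↦0}; C=∅; D=[(∅, {p↦0}, ∅) :: ([4], ∅, [PRIM2(mul)])]⟩
[17] ⟨S=[-4]; E={p↦0}; C=∅; D=[([4], ∅, [PRIM2(mul)])]⟩
[18] ⟨S=[-4 :: 4]; E=∅; C=[PRIM2(mul)]; D=∅⟩
[19] ⟨S=[-16]; E=∅; C=∅; D=∅⟩
→ final value -16

Answer: -16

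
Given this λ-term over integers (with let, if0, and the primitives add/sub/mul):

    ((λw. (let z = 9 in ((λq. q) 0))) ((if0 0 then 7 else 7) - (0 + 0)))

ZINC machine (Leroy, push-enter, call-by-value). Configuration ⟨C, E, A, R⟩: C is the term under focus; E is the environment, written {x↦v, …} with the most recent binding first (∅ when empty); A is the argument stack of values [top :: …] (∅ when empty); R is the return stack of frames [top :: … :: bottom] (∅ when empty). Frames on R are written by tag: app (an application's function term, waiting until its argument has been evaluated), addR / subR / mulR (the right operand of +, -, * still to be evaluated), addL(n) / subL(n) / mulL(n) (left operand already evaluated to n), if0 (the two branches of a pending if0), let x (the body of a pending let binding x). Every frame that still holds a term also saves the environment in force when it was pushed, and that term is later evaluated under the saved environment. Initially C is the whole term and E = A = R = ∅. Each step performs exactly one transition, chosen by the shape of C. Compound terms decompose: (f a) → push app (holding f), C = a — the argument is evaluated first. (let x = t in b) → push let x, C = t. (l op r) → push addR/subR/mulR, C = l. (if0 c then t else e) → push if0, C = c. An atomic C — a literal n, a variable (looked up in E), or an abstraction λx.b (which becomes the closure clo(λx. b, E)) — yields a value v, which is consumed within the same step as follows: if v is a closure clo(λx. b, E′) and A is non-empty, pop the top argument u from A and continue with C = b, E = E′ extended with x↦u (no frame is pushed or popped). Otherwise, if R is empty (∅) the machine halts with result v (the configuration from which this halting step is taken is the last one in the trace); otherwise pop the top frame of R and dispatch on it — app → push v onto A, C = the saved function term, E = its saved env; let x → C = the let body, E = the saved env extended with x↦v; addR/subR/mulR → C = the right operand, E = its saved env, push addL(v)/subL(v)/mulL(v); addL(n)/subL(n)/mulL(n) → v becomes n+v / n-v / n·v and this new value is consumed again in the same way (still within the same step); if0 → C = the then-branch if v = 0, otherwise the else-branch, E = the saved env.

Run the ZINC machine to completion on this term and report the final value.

Answer: 0

Derivation:
0. <C=((λw. (let z = 9 in ((λq. q) 0))) ((if0 0 then 7 else 7) - (0 + 0))), E=∅, A=∅, R=∅>
1. <C=((if0 0 then 7 else 7) - (0 + 0)), E=∅, A=∅, R=[app]>
2. <C=(if0 0 then 7 else 7), E=∅, A=∅, R=[subR :: app]>
3. <C=0, E=∅, A=∅, R=[if0 :: subR :: app]>
4. <C=7, E=∅, A=∅, R=[subR :: app]>
5. <C=(0 + 0), E=∅, A=∅, R=[subL(7) :: app]>
6. <C=0, E=∅, A=∅, R=[addR :: subL(7) :: app]>
7. <C=0, E=∅, A=∅, R=[addL(0) :: subL(7) :: app]>
8. <C=(λw. (let z = 9 in ((λq. q) 0))), E=∅, A=[7], R=∅>
9. <C=(let z = 9 in ((λq. q) 0)), E={w↦7}, A=∅, R=∅>
10. <C=9, E={w↦7}, A=∅, R=[let z]>
11. <C=((λq. q) 0), E={z↦9, w↦7}, A=∅, R=∅>
12. <C=0, E={z↦9, w↦7}, A=∅, R=[app]>
13. <C=(λq. q), E={z↦9, w↦7}, A=[0], R=∅>
14. <C=q, E={q↦0, z↦9, w↦7}, A=∅, R=∅>
→ final value 0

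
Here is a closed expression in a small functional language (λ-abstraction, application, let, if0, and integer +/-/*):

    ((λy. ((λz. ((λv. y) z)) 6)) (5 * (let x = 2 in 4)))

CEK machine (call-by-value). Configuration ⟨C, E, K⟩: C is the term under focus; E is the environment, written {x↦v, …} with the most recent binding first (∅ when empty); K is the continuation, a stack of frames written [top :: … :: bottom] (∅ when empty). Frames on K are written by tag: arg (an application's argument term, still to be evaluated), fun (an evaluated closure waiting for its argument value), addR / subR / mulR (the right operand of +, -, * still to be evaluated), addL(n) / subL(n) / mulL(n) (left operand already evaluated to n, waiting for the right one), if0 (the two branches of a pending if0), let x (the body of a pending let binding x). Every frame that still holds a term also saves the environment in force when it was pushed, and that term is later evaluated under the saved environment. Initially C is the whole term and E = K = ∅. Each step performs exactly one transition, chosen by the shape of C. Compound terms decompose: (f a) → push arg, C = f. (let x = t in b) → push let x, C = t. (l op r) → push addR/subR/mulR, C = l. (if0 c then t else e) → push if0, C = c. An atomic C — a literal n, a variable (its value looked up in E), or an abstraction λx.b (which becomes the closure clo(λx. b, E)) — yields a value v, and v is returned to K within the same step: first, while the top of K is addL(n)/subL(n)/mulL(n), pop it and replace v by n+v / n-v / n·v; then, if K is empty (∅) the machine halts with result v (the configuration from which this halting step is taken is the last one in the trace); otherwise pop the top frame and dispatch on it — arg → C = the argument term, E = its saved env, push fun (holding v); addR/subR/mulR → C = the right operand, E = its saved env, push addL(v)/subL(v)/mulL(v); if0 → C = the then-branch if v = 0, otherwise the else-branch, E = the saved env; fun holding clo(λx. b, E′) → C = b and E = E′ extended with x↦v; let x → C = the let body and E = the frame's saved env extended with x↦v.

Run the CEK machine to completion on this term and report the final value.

Answer: 20

Machine steps:
t=0: <C=((λy. ((λz. ((λv. y) z)) 6)) (5 * (let x = 2 in 4))), E=∅, K=∅>
t=1: <C=(λy. ((λz. ((λv. y) z)) 6)), E=∅, K=[arg]>
t=2: <C=(5 * (let x = 2 in 4)), E=∅, K=[fun]>
t=3: <C=5, E=∅, K=[mulR :: fun]>
t=4: <C=(let x = 2 in 4), E=∅, K=[mulL(5) :: fun]>
t=5: <C=2, E=∅, K=[let x :: mulL(5) :: fun]>
t=6: <C=4, E={x↦2}, K=[mulL(5) :: fun]>
t=7: <C=((λz. ((λv. y) z)) 6), E={y↦20}, K=∅>
t=8: <C=(λz. ((λv. y) z)), E={y↦20}, K=[arg]>
t=9: <C=6, E={y↦20}, K=[fun]>
t=10: <C=((λv. y) z), E={z↦6, y↦20}, K=∅>
t=11: <C=(λv. y), E={z↦6, y↦20}, K=[arg]>
t=12: <C=z, E={z↦6, y↦20}, K=[fun]>
t=13: <C=y, E={v↦6, z↦6, y↦20}, K=∅>
→ final value 20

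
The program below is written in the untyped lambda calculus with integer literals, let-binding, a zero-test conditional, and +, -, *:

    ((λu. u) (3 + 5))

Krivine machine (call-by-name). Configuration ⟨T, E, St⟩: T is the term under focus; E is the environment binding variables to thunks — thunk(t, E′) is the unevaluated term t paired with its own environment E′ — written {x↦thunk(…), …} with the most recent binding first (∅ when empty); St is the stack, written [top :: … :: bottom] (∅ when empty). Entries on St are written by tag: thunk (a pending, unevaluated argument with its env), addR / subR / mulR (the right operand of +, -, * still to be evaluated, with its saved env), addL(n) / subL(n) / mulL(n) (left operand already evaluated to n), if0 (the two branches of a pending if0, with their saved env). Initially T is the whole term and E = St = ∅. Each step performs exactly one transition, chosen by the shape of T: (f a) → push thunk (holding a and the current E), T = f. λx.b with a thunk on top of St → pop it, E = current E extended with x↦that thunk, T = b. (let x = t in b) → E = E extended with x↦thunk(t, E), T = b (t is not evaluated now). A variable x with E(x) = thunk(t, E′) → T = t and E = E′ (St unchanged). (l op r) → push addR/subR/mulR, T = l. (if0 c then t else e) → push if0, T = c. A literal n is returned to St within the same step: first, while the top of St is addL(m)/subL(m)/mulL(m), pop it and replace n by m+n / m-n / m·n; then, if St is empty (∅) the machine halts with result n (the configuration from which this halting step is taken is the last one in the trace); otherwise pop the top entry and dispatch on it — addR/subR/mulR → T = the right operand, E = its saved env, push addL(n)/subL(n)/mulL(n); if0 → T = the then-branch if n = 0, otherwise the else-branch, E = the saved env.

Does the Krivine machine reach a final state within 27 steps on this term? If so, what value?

t=0: <T=((λu. u) (3 + 5)), E=∅, St=∅>
t=1: <T=(λu. u), E=∅, St=[thunk]>
t=2: <T=u, E={u↦thunk((3 + 5), ∅)}, St=∅>
t=3: <T=(3 + 5), E=∅, St=∅>
t=4: <T=3, E=∅, St=[addR]>
t=5: <T=5, E=∅, St=[addL(3)]>
→ final value 8

Answer: 8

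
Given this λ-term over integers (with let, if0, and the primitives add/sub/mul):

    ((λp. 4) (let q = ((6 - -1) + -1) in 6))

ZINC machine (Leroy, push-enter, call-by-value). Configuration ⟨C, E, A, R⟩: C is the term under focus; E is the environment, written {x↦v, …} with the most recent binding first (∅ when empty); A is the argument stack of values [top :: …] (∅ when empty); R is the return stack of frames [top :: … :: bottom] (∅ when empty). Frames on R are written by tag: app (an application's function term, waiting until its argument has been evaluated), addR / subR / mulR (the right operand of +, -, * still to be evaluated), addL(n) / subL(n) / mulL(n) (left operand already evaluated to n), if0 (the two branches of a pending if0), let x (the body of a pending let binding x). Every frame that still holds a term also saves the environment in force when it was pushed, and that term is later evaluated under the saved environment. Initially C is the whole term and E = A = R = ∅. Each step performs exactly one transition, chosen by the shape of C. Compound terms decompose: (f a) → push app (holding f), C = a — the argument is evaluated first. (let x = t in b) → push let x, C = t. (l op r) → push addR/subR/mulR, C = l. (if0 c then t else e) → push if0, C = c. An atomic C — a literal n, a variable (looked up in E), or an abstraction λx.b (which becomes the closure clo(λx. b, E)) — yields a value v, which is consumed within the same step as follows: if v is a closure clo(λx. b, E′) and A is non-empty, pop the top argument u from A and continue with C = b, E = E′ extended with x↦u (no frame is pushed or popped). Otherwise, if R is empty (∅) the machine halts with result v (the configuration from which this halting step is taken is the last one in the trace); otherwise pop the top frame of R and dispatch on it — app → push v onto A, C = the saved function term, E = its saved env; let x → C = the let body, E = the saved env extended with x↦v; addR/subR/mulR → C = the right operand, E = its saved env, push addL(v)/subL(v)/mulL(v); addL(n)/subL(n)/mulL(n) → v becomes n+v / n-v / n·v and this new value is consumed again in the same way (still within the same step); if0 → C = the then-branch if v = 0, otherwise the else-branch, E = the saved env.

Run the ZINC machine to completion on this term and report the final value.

Answer: 4

Execution trace:
step 0: <C=((λp. 4) (let q = ((6 - -1) + -1) in 6)), E=∅, A=∅, R=∅>
step 1: <C=(let q = ((6 - -1) + -1) in 6), E=∅, A=∅, R=[app]>
step 2: <C=((6 - -1) + -1), E=∅, A=∅, R=[let q :: app]>
step 3: <C=(6 - -1), E=∅, A=∅, R=[addR :: let q :: app]>
step 4: <C=6, E=∅, A=∅, R=[subR :: addR :: let q :: app]>
step 5: <C=-1, E=∅, A=∅, R=[subL(6) :: addR :: let q :: app]>
step 6: <C=-1, E=∅, A=∅, R=[addL(7) :: let q :: app]>
step 7: <C=6, E={q↦6}, A=∅, R=[app]>
step 8: <C=(λp. 4), E=∅, A=[6], R=∅>
step 9: <C=4, E={p↦6}, A=∅, R=∅>
→ final value 4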